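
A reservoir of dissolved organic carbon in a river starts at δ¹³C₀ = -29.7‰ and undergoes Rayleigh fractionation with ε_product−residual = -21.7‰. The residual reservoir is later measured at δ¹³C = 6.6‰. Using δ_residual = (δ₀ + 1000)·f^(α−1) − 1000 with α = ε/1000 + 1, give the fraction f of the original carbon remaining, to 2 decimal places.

0.18

α − 1 = ε/1000 = -0.0217
(δ_res + 1000)/(δ₀ + 1000) = (6.6 + 1000)/(-29.7 + 1000) = 1006.6/970.3 = 1.037411
f = 1.037411^(1/-0.0217) = exp(ln(1.037411)/-0.0217) = exp(0.03673/-0.0217)
f = exp(-1.6925) = 0.1840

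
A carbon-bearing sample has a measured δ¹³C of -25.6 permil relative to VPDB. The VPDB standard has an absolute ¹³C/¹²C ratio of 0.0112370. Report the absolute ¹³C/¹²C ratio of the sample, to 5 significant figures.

R_sample = R_standard × (δ¹³C/1000 + 1)
R_sample = 0.0112370 × (-25.6/1000 + 1) = 0.0112370 × 0.974400
R_sample = 0.0109493

0.010949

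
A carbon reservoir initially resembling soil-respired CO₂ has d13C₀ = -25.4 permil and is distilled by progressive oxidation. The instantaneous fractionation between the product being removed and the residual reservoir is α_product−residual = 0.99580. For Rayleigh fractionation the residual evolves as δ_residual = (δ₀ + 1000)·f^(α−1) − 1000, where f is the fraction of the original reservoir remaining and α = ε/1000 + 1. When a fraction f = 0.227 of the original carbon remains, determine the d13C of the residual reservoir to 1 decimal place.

Rayleigh residual: δ_res = (δ₀ + 1000)·f^(α−1) − 1000
α − 1 = -0.00420
f^(α−1) = 0.227^(-0.00420) = 1.006247
δ_res = (-25.4 + 1000) × 1.006247 − 1000 = 980.689 − 1000 = -19.31 permil

-19.3 permil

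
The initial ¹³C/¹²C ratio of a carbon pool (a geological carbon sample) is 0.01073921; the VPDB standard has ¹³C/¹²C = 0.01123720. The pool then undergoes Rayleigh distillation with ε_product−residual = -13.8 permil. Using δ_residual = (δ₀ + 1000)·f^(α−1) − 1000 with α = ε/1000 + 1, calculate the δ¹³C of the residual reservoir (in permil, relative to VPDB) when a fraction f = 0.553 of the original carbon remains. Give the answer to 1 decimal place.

δ₀ = (0.01073921/0.01123720 − 1)×1000 = (0.955684 − 1)×1000 = -44.316 permil
α − 1 = ε/1000 = -0.0138
f^(α−1) = 0.553^(-0.0138) = 1.008209
δ_res = (-44.316 + 1000) × 1.008209 − 1000 = 963.529 − 1000 = -36.47 permil

-36.5 permil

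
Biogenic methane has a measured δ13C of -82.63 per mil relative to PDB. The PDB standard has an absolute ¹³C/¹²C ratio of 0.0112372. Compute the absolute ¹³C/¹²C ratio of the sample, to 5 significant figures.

0.010309

R_sample = R_standard × (δ13C/1000 + 1)
R_sample = 0.0112372 × (-82.63/1000 + 1) = 0.0112372 × 0.917370
R_sample = 0.0103087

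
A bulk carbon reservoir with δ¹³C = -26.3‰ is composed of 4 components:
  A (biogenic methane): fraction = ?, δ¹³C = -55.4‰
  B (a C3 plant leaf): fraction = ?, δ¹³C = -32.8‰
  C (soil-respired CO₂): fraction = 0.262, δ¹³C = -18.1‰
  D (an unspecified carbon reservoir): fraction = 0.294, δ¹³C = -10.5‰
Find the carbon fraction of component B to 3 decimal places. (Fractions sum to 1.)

0.271

Let f_B and f_A be the unknown fractions; fractions sum to 1 so f_B + f_A = 0.444.
Mass balance: Σ fᵢ·δᵢ = δ_bulk ⇒ f_B·(-32.8) + f_A·(-55.4) = -26.3 − (-7.829) = -18.471
Substitute f_A = 0.444 − f_B:
f_B·(-32.8 − -55.4) = -18.471 − 0.444×(-55.4) = 6.127
f_B = 6.127 / 22.6 = 0.2711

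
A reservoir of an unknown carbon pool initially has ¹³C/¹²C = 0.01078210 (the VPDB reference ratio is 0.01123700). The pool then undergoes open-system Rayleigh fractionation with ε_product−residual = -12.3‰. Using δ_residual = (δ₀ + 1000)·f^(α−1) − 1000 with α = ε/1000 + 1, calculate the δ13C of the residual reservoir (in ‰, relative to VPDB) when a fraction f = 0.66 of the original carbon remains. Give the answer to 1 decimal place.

δ₀ = (0.01078210/0.01123700 − 1)×1000 = (0.959518 − 1)×1000 = -40.482‰
α − 1 = ε/1000 = -0.0123
f^(α−1) = 0.66^(-0.0123) = 1.005124
δ_res = (-40.482 + 1000) × 1.005124 − 1000 = 964.434 − 1000 = -35.57‰

-35.6‰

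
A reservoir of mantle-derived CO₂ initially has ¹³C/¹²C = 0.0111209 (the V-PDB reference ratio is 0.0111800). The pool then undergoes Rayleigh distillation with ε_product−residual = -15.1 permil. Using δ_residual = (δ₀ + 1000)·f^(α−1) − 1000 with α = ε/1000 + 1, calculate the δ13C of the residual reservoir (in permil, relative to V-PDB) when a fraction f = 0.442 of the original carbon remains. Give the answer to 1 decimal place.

7.1 permil

δ₀ = (0.0111209/0.0111800 − 1)×1000 = (0.994714 − 1)×1000 = -5.286 permil
α − 1 = ε/1000 = -0.0151
f^(α−1) = 0.442^(-0.0151) = 1.012405
δ_res = (-5.286 + 1000) × 1.012405 − 1000 = 1007.053 − 1000 = 7.05 permil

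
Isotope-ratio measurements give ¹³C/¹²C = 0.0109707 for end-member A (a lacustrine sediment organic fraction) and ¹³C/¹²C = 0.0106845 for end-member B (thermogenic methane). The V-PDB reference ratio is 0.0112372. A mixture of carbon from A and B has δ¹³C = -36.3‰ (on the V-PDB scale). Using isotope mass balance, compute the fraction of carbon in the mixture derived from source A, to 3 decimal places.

δ_A = (0.0109707/0.0112372 − 1)×1000 = (0.976284 − 1)×1000 = -23.716‰
δ_B = (0.0106845/0.0112372 − 1)×1000 = (0.950815 − 1)×1000 = -49.185‰
f_A = (δ_mix − δ_B)/(δ_A − δ_B) = (-36.3 − (-49.185))/(-23.716 − (-49.185))
f_A = 12.885 / 25.469 = 0.5059

0.506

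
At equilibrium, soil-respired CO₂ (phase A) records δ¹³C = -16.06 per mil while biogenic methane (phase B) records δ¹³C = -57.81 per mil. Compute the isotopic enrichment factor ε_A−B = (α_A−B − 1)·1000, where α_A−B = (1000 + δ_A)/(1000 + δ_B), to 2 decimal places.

α_A−B = (1000 + -16.06) / (1000 + -57.81) = 983.94 / 942.19 = 1.044312
ε_A−B = (1.044312 − 1) × 1000 = 44.312 per mil
(The approximation ε ≈ δ_A − δ_B would give 41.75 per mil.)

44.31 per mil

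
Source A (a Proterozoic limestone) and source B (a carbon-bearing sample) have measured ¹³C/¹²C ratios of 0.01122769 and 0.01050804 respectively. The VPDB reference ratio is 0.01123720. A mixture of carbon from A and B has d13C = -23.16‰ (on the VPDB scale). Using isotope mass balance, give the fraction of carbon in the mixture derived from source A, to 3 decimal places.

δ_A = (0.01122769/0.01123720 − 1)×1000 = (0.999154 − 1)×1000 = -0.846‰
δ_B = (0.01050804/0.01123720 − 1)×1000 = (0.935112 − 1)×1000 = -64.888‰
f_A = (δ_mix − δ_B)/(δ_A − δ_B) = (-23.16 − (-64.888))/(-0.846 − (-64.888))
f_A = 41.728 / 64.042 = 0.6516

0.652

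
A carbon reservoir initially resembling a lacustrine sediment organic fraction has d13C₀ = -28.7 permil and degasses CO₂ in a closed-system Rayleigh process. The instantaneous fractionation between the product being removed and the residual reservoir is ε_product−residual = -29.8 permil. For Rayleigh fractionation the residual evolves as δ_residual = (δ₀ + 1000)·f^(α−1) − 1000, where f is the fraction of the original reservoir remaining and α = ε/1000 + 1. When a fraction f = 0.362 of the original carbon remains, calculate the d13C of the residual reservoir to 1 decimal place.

1.2 permil

Rayleigh residual: δ_res = (δ₀ + 1000)·f^(α−1) − 1000
α = ε/1000 + 1 = 0.97020, so α − 1 = -0.02980
f^(α−1) = 0.362^(-0.02980) = 1.030743
δ_res = (-28.7 + 1000) × 1.030743 − 1000 = 1001.161 − 1000 = 1.16 permil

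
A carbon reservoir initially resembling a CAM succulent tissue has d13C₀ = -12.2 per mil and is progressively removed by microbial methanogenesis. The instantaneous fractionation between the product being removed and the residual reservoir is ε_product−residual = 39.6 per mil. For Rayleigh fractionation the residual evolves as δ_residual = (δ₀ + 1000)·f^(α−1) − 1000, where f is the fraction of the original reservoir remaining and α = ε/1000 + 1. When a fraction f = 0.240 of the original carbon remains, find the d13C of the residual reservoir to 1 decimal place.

-66.5 per mil

Rayleigh residual: δ_res = (δ₀ + 1000)·f^(α−1) − 1000
α = ε/1000 + 1 = 1.03960, so α − 1 = 0.03960
f^(α−1) = 0.240^(0.03960) = 0.945053
δ_res = (-12.2 + 1000) × 0.945053 − 1000 = 933.524 − 1000 = -66.48 per mil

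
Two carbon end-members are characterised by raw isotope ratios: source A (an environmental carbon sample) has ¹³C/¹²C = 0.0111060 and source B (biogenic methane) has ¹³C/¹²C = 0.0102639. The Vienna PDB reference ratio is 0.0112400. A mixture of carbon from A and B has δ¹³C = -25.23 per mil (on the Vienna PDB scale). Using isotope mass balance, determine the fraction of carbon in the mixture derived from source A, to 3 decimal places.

δ_A = (0.0111060/0.0112400 − 1)×1000 = (0.988078 − 1)×1000 = -11.922 per mil
δ_B = (0.0102639/0.0112400 − 1)×1000 = (0.913158 − 1)×1000 = -86.842 per mil
f_A = (δ_mix − δ_B)/(δ_A − δ_B) = (-25.23 − (-86.842))/(-11.922 − (-86.842))
f_A = 61.612 / 74.920 = 0.8224

0.822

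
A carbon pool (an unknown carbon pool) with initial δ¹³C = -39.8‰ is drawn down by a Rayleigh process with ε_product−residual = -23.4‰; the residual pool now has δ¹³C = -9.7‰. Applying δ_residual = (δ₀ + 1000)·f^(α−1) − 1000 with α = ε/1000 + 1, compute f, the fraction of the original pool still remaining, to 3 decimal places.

α − 1 = ε/1000 = -0.0234
(δ_res + 1000)/(δ₀ + 1000) = (-9.7 + 1000)/(-39.8 + 1000) = 990.3/960.2 = 1.031348
f = 1.031348^(1/-0.0234) = exp(ln(1.031348)/-0.0234) = exp(0.03087/-0.0234)
f = exp(-1.3191) = 0.2674

0.267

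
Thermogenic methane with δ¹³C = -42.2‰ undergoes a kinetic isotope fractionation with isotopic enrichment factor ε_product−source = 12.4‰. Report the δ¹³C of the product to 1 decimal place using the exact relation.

To first order, δ_product ≈ δ_source + ε = -29.8‰.
Exactly, δ_product = (δ_source + 1000)·(ε/1000 + 1) − 1000.
δ_product = (-42.2 + 1000) × (12.4/1000 + 1) − 1000
δ_product = -30.32‰

-30.3‰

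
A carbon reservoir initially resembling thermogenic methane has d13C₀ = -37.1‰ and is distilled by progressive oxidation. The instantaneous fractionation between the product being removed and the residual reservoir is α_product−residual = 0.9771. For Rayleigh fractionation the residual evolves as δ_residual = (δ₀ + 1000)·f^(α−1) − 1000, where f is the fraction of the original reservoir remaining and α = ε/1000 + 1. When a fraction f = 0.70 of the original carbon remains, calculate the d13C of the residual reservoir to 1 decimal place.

Rayleigh residual: δ_res = (δ₀ + 1000)·f^(α−1) − 1000
α − 1 = -0.02290
f^(α−1) = 0.70^(-0.02290) = 1.008201
δ_res = (-37.1 + 1000) × 1.008201 − 1000 = 970.797 − 1000 = -29.20‰

-29.2‰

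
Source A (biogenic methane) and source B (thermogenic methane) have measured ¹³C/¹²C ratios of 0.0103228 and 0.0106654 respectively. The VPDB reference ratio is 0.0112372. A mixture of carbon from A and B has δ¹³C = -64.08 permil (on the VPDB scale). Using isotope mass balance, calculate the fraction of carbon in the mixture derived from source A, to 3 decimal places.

δ_A = (0.0103228/0.0112372 − 1)×1000 = (0.918627 − 1)×1000 = -81.373 permil
δ_B = (0.0106654/0.0112372 − 1)×1000 = (0.949115 − 1)×1000 = -50.885 permil
f_A = (δ_mix − δ_B)/(δ_A − δ_B) = (-64.08 − (-50.885))/(-81.373 − (-50.885))
f_A = -13.195 / -30.488 = 0.4328

0.433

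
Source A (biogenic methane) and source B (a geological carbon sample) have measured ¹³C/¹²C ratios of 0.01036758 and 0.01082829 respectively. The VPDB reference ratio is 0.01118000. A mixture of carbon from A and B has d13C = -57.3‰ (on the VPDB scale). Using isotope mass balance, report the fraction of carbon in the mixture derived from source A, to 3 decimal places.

δ_A = (0.01036758/0.01118000 − 1)×1000 = (0.927333 − 1)×1000 = -72.667‰
δ_B = (0.01082829/0.01118000 − 1)×1000 = (0.968541 − 1)×1000 = -31.459‰
f_A = (δ_mix − δ_B)/(δ_A − δ_B) = (-57.3 − (-31.459))/(-72.667 − (-31.459))
f_A = -25.841 / -41.208 = 0.6271

0.627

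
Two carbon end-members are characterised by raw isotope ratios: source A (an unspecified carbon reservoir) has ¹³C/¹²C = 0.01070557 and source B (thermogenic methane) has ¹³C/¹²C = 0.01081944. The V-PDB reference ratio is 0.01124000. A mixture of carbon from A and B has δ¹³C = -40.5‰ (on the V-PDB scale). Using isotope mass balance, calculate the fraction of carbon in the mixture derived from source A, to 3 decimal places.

0.304

δ_A = (0.01070557/0.01124000 − 1)×1000 = (0.952453 − 1)×1000 = -47.547‰
δ_B = (0.01081944/0.01124000 − 1)×1000 = (0.962584 − 1)×1000 = -37.416‰
f_A = (δ_mix − δ_B)/(δ_A − δ_B) = (-40.5 − (-37.416))/(-47.547 − (-37.416))
f_A = -3.084 / -10.131 = 0.3044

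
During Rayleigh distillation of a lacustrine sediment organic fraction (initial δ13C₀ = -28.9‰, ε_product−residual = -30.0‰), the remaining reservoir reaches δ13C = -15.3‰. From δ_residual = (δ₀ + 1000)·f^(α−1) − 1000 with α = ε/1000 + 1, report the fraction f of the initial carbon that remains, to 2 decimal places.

0.63

α − 1 = ε/1000 = -0.0300
(δ_res + 1000)/(δ₀ + 1000) = (-15.3 + 1000)/(-28.9 + 1000) = 984.7/971.1 = 1.014005
f = 1.014005^(1/-0.0300) = exp(ln(1.014005)/-0.0300) = exp(0.01391/-0.0300)
f = exp(-0.4636) = 0.6290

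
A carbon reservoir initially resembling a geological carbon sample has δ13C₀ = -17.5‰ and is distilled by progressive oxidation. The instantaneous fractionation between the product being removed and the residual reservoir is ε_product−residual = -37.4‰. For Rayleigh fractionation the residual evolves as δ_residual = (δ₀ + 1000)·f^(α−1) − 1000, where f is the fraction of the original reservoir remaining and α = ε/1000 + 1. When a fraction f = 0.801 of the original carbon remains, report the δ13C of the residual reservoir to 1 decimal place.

-9.3‰

Rayleigh residual: δ_res = (δ₀ + 1000)·f^(α−1) − 1000
α = ε/1000 + 1 = 0.96260, so α − 1 = -0.03740
f^(α−1) = 0.801^(-0.03740) = 1.008333
δ_res = (-17.5 + 1000) × 1.008333 − 1000 = 990.688 − 1000 = -9.31‰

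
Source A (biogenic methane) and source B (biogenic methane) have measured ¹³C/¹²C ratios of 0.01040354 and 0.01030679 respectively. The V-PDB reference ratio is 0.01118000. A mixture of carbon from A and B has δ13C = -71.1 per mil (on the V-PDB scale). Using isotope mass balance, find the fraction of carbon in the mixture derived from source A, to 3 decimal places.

0.809

δ_A = (0.01040354/0.01118000 − 1)×1000 = (0.930549 − 1)×1000 = -69.451 per mil
δ_B = (0.01030679/0.01118000 − 1)×1000 = (0.921895 − 1)×1000 = -78.105 per mil
f_A = (δ_mix − δ_B)/(δ_A − δ_B) = (-71.1 − (-78.105))/(-69.451 − (-78.105))
f_A = 7.005 / 8.654 = 0.8094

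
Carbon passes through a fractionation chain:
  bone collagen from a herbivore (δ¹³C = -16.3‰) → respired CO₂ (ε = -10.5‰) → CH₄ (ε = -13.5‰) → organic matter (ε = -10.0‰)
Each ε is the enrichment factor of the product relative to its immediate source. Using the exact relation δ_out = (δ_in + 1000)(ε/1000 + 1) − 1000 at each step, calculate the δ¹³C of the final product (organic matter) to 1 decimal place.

-49.4‰

step 1: δ = (-16.30 + 1000)·(-10.5/1000 + 1) − 1000 = -26.63‰
step 2: δ = (-26.63 + 1000)·(-13.5/1000 + 1) − 1000 = -39.77‰
step 3: δ = (-39.77 + 1000)·(-10.0/1000 + 1) − 1000 = -49.37‰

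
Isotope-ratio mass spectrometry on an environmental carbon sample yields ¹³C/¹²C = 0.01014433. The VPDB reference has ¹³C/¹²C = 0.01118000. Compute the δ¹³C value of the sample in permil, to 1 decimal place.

δ¹³C = (R_sample / R_standard − 1) × 1000
R_sample / R_standard = 0.01014433 / 0.01118000 = 0.907364
δ¹³C = (0.907364 − 1) × 1000 = -92.64 permil

-92.6 permil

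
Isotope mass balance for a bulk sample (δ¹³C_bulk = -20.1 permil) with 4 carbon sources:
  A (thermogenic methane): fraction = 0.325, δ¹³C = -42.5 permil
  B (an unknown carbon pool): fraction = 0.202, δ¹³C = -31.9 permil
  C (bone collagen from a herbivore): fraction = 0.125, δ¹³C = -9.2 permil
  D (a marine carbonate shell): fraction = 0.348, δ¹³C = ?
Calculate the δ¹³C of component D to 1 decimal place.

Isotope mass balance: δ_bulk = Σ fᵢ·δᵢ.
-20.1 = 0.325×(-42.5) + 0.202×(-31.9) + 0.125×(-9.2) + 0.348×δ_D
0.348·δ_D = -20.1 − (-21.406) = 1.306
δ_D = 1.306 / 0.348 = 3.75 permil

3.8 permil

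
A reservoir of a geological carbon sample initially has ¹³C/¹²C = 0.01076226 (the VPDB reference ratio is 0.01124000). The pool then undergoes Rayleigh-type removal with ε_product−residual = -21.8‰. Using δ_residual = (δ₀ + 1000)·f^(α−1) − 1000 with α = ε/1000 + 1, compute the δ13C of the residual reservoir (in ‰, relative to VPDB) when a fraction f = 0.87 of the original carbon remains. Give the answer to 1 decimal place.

δ₀ = (0.01076226/0.01124000 − 1)×1000 = (0.957496 − 1)×1000 = -42.504‰
α − 1 = ε/1000 = -0.0218
f^(α−1) = 0.87^(-0.0218) = 1.003041
δ_res = (-42.504 + 1000) × 1.003041 − 1000 = 960.408 − 1000 = -39.59‰

-39.6‰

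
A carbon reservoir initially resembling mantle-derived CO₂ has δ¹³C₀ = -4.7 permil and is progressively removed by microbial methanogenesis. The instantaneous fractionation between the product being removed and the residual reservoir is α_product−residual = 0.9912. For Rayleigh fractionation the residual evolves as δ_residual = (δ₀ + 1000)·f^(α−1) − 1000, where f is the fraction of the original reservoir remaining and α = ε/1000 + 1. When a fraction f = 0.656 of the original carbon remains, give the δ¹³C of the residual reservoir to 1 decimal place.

-1.0 permil

Rayleigh residual: δ_res = (δ₀ + 1000)·f^(α−1) − 1000
α − 1 = -0.00880
f^(α−1) = 0.656^(-0.00880) = 1.003717
δ_res = (-4.7 + 1000) × 1.003717 − 1000 = 998.999 − 1000 = -1.00 permil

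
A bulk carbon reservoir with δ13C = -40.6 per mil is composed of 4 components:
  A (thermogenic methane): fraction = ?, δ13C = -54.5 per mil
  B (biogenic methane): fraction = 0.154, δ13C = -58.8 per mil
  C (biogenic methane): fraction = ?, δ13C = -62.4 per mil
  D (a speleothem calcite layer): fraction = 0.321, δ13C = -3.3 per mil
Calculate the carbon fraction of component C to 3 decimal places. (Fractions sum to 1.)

0.237

Let f_C and f_A be the unknown fractions; fractions sum to 1 so f_C + f_A = 0.525.
Mass balance: Σ fᵢ·δᵢ = δ_bulk ⇒ f_C·(-62.4) + f_A·(-54.5) = -40.6 − (-10.114) = -30.486
Substitute f_A = 0.525 − f_C:
f_C·(-62.4 − -54.5) = -30.486 − 0.525×(-54.5) = -1.873
f_C = -1.873 / -7.9 = 0.2371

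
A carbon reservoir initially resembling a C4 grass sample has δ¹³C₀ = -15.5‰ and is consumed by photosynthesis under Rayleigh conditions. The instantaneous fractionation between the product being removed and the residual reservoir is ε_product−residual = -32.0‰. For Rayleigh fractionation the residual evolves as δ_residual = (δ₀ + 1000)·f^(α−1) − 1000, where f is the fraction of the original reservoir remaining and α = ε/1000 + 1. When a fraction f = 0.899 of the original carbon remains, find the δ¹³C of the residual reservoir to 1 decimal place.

-12.1‰

Rayleigh residual: δ_res = (δ₀ + 1000)·f^(α−1) − 1000
α = ε/1000 + 1 = 0.96800, so α − 1 = -0.03200
f^(α−1) = 0.899^(-0.03200) = 1.003413
δ_res = (-15.5 + 1000) × 1.003413 − 1000 = 987.860 − 1000 = -12.14‰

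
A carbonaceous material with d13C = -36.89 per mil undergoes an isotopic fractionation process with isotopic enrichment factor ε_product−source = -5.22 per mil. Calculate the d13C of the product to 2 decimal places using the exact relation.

Exactly, δ_product = (δ_source + 1000)·(ε/1000 + 1) − 1000.
δ_product = (-36.89 + 1000) × (-5.22/1000 + 1) − 1000
δ_product = -41.917 per mil

-41.92 per mil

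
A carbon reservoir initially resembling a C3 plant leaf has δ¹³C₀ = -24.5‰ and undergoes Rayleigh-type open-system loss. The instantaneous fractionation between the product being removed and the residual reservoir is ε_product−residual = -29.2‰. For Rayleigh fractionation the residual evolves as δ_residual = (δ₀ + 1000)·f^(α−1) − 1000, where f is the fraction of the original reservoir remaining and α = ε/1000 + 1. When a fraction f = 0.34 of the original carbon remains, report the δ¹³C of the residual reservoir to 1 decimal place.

Rayleigh residual: δ_res = (δ₀ + 1000)·f^(α−1) − 1000
α = ε/1000 + 1 = 0.97080, so α − 1 = -0.02920
f^(α−1) = 0.34^(-0.02920) = 1.032003
δ_res = (-24.5 + 1000) × 1.032003 − 1000 = 1006.719 − 1000 = 6.72‰

6.7‰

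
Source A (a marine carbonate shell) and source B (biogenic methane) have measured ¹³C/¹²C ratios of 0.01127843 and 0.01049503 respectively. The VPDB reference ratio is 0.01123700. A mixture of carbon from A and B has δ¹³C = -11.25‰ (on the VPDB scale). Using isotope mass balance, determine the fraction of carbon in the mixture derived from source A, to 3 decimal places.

δ_A = (0.01127843/0.01123700 − 1)×1000 = (1.003687 − 1)×1000 = 3.687‰
δ_B = (0.01049503/0.01123700 − 1)×1000 = (0.933971 − 1)×1000 = -66.029‰
f_A = (δ_mix − δ_B)/(δ_A − δ_B) = (-11.25 − (-66.029))/(3.687 − (-66.029))
f_A = 54.779 / 69.716 = 0.7857

0.786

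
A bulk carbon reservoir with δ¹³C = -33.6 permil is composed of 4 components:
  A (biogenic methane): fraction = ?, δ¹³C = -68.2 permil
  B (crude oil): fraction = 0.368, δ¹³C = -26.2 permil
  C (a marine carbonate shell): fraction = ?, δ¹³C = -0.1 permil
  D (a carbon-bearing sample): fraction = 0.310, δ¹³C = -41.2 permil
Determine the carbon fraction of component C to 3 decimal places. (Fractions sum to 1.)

0.158

Let f_C and f_A be the unknown fractions; fractions sum to 1 so f_C + f_A = 0.322.
Mass balance: Σ fᵢ·δᵢ = δ_bulk ⇒ f_C·(-0.1) + f_A·(-68.2) = -33.6 − (-22.414) = -11.186
Substitute f_A = 0.322 − f_C:
f_C·(-0.1 − -68.2) = -11.186 − 0.322×(-68.2) = 10.774
f_C = 10.774 / 68.1 = 0.1582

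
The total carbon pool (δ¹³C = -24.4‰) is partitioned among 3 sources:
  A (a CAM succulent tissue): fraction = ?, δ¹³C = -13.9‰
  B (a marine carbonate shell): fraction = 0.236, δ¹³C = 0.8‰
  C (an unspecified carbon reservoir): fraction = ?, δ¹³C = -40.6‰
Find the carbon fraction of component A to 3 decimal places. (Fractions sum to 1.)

Let f_A and f_C be the unknown fractions; fractions sum to 1 so f_A + f_C = 0.764.
Mass balance: Σ fᵢ·δᵢ = δ_bulk ⇒ f_A·(-13.9) + f_C·(-40.6) = -24.4 − (0.189) = -24.589
Substitute f_C = 0.764 − f_A:
f_A·(-13.9 − -40.6) = -24.589 − 0.764×(-40.6) = 6.430
f_A = 6.430 / 26.7 = 0.2408

0.241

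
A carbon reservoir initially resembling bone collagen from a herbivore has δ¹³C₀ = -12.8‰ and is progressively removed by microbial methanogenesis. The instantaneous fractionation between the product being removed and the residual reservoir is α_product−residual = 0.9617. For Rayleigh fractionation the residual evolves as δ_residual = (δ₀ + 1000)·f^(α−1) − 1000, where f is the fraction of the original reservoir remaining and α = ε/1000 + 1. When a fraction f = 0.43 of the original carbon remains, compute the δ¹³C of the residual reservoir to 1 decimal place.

19.6‰

Rayleigh residual: δ_res = (δ₀ + 1000)·f^(α−1) − 1000
α − 1 = -0.03830
f^(α−1) = 0.43^(-0.03830) = 1.032852
δ_res = (-12.8 + 1000) × 1.032852 − 1000 = 1019.632 − 1000 = 19.63‰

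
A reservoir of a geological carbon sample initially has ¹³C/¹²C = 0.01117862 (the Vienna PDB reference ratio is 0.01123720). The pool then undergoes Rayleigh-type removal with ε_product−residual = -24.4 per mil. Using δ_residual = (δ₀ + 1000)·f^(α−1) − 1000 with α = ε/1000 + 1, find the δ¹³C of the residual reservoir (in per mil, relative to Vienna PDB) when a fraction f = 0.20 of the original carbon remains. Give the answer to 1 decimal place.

34.6 per mil

δ₀ = (0.01117862/0.01123720 − 1)×1000 = (0.994787 − 1)×1000 = -5.213 per mil
α − 1 = ε/1000 = -0.0244
f^(α−1) = 0.20^(-0.0244) = 1.040052
δ_res = (-5.213 + 1000) × 1.040052 − 1000 = 1034.630 − 1000 = 34.63 per mil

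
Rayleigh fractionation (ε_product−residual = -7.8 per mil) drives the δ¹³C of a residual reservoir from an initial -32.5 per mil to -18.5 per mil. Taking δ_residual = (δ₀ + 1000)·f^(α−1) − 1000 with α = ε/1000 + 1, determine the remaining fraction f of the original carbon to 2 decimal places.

0.16

α − 1 = ε/1000 = -0.0078
(δ_res + 1000)/(δ₀ + 1000) = (-18.5 + 1000)/(-32.5 + 1000) = 981.5/967.5 = 1.014470
f = 1.014470^(1/-0.0078) = exp(ln(1.014470)/-0.0078) = exp(0.01437/-0.0078)
f = exp(-1.8419) = 0.1585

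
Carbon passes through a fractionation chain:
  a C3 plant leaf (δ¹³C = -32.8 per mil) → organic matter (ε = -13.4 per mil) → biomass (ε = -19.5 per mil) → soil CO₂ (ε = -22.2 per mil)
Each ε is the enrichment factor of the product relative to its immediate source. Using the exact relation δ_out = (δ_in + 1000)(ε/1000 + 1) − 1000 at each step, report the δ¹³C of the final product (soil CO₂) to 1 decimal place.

step 1: δ = (-32.80 + 1000)·(-13.4/1000 + 1) − 1000 = -45.76 per mil
step 2: δ = (-45.76 + 1000)·(-19.5/1000 + 1) − 1000 = -64.37 per mil
step 3: δ = (-64.37 + 1000)·(-22.2/1000 + 1) − 1000 = -85.14 per mil

-85.1 per mil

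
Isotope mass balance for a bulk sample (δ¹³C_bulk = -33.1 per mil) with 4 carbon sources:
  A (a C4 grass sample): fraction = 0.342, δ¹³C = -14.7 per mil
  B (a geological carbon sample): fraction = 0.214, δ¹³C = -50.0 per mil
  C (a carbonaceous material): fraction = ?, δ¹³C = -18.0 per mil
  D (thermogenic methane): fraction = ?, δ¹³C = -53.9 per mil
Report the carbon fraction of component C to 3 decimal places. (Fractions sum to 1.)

0.183

Let f_C and f_D be the unknown fractions; fractions sum to 1 so f_C + f_D = 0.444.
Mass balance: Σ fᵢ·δᵢ = δ_bulk ⇒ f_C·(-18.0) + f_D·(-53.9) = -33.1 − (-15.727) = -17.373
Substitute f_D = 0.444 − f_C:
f_C·(-18.0 − -53.9) = -17.373 − 0.444×(-53.9) = 6.559
f_C = 6.559 / 35.9 = 0.1827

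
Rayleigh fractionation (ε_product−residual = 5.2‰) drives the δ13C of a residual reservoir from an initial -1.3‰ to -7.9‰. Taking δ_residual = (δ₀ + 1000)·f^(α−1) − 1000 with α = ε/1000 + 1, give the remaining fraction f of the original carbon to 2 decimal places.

0.28

α − 1 = ε/1000 = 0.0052
(δ_res + 1000)/(δ₀ + 1000) = (-7.9 + 1000)/(-1.3 + 1000) = 992.1/998.7 = 0.993391
f = 0.993391^(1/0.0052) = exp(ln(0.993391)/0.0052) = exp(-0.00663/0.0052)
f = exp(-1.2751) = 0.2794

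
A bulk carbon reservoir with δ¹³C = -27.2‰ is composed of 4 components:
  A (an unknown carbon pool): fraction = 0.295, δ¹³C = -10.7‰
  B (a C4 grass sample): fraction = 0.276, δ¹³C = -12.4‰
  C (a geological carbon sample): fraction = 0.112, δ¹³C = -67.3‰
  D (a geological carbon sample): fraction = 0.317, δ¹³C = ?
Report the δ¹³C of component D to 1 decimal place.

Isotope mass balance: δ_bulk = Σ fᵢ·δᵢ.
-27.2 = 0.295×(-10.7) + 0.276×(-12.4) + 0.112×(-67.3) + 0.317×δ_D
0.317·δ_D = -27.2 − (-14.116) = -13.084
δ_D = -13.084 / 0.317 = -41.27‰

-41.3‰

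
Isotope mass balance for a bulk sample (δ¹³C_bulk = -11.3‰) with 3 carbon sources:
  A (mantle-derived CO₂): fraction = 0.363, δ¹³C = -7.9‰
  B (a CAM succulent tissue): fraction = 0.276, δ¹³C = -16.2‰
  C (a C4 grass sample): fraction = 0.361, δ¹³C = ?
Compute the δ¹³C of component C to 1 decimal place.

Isotope mass balance: δ_bulk = Σ fᵢ·δᵢ.
-11.3 = 0.363×(-7.9) + 0.276×(-16.2) + 0.361×δ_C
0.361·δ_C = -11.3 − (-7.339) = -3.961
δ_C = -3.961 / 0.361 = -10.97‰

-11.0‰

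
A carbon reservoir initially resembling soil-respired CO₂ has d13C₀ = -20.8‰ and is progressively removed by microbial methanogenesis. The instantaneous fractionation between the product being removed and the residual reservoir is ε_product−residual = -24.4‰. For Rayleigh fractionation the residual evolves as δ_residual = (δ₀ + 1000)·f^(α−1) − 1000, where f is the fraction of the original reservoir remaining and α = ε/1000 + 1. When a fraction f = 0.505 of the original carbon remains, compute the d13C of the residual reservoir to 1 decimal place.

Rayleigh residual: δ_res = (δ₀ + 1000)·f^(α−1) − 1000
α = ε/1000 + 1 = 0.97560, so α − 1 = -0.02440
f^(α−1) = 0.505^(-0.02440) = 1.016810
δ_res = (-20.8 + 1000) × 1.016810 − 1000 = 995.660 − 1000 = -4.34‰

-4.3‰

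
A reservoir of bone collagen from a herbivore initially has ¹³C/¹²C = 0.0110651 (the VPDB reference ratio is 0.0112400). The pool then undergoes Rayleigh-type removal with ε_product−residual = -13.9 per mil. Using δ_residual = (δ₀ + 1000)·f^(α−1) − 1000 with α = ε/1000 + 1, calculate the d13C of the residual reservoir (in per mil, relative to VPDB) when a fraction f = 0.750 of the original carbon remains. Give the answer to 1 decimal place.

-11.6 per mil

δ₀ = (0.0110651/0.0112400 − 1)×1000 = (0.984440 − 1)×1000 = -15.560 per mil
α − 1 = ε/1000 = -0.0139
f^(α−1) = 0.750^(-0.0139) = 1.004007
δ_res = (-15.560 + 1000) × 1.004007 − 1000 = 988.384 − 1000 = -11.62 per mil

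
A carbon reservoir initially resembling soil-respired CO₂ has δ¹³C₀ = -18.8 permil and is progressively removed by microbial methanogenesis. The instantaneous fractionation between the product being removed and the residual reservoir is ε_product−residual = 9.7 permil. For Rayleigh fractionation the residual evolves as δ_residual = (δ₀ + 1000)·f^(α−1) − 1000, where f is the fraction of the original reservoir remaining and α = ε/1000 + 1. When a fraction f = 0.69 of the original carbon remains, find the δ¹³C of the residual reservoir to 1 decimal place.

-22.3 permil

Rayleigh residual: δ_res = (δ₀ + 1000)·f^(α−1) − 1000
α = ε/1000 + 1 = 1.00970, so α − 1 = 0.00970
f^(α−1) = 0.69^(0.00970) = 0.996407
δ_res = (-18.8 + 1000) × 0.996407 − 1000 = 977.675 − 1000 = -22.33 permil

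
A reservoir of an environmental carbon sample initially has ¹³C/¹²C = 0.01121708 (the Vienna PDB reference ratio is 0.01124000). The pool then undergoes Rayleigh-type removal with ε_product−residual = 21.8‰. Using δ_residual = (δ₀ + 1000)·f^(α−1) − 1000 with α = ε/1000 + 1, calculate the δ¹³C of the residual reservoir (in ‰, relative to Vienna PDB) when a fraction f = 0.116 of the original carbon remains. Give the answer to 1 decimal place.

δ₀ = (0.01121708/0.01124000 − 1)×1000 = (0.997961 − 1)×1000 = -2.039‰
α − 1 = ε/1000 = 0.0218
f^(α−1) = 0.116^(0.0218) = 0.954125
δ_res = (-2.039 + 1000) × 0.954125 − 1000 = 952.179 − 1000 = -47.82‰

-47.8‰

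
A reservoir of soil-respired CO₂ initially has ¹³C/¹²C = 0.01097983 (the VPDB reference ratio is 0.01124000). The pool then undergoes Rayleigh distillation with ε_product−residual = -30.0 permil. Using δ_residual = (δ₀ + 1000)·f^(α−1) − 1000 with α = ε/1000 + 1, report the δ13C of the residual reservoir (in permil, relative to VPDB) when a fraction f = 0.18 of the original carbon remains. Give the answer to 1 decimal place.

δ₀ = (0.01097983/0.01124000 − 1)×1000 = (0.976853 − 1)×1000 = -23.147 permil
α − 1 = ε/1000 = -0.0300
f^(α−1) = 0.18^(-0.0300) = 1.052790
δ_res = (-23.147 + 1000) × 1.052790 − 1000 = 1028.421 − 1000 = 28.42 permil

28.4 permil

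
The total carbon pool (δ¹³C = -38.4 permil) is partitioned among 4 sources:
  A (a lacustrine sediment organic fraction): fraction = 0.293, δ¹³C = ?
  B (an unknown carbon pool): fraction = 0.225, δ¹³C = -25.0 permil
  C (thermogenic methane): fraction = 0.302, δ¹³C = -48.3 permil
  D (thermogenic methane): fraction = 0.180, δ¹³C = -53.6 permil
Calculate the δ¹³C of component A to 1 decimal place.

-29.1 permil

Isotope mass balance: δ_bulk = Σ fᵢ·δᵢ.
-38.4 = 0.293×δ_A + 0.225×(-25.0) + 0.302×(-48.3) + 0.180×(-53.6)
0.293·δ_A = -38.4 − (-29.860) = -8.540
δ_A = -8.540 / 0.293 = -29.15 permil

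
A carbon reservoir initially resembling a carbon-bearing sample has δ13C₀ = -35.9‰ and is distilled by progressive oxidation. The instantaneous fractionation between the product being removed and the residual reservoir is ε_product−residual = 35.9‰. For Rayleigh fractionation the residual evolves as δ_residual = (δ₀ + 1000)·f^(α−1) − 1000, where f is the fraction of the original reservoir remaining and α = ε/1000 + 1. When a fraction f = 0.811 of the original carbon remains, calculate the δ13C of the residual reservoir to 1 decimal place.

-43.1‰

Rayleigh residual: δ_res = (δ₀ + 1000)·f^(α−1) − 1000
α = ε/1000 + 1 = 1.03590, so α − 1 = 0.03590
f^(α−1) = 0.811^(0.03590) = 0.992508
δ_res = (-35.9 + 1000) × 0.992508 − 1000 = 956.877 − 1000 = -43.12‰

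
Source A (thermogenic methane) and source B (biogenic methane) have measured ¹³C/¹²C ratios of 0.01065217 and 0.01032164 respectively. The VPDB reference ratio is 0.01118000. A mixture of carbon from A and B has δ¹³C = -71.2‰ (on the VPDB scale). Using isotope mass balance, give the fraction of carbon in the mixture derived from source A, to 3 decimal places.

δ_A = (0.01065217/0.01118000 − 1)×1000 = (0.952788 − 1)×1000 = -47.212‰
δ_B = (0.01032164/0.01118000 − 1)×1000 = (0.923224 − 1)×1000 = -76.776‰
f_A = (δ_mix − δ_B)/(δ_A − δ_B) = (-71.2 − (-76.776))/(-47.212 − (-76.776))
f_A = 5.576 / 29.564 = 0.1886

0.189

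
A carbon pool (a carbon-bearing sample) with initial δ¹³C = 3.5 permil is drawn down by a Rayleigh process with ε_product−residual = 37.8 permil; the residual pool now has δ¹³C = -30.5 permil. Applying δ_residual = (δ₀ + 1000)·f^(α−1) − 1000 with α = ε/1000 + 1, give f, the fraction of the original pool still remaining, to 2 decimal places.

0.40

α − 1 = ε/1000 = 0.0378
(δ_res + 1000)/(δ₀ + 1000) = (-30.5 + 1000)/(3.5 + 1000) = 969.5/1003.5 = 0.966119
f = 0.966119^(1/0.0378) = exp(ln(0.966119)/0.0378) = exp(-0.03447/0.0378)
f = exp(-0.9119) = 0.4018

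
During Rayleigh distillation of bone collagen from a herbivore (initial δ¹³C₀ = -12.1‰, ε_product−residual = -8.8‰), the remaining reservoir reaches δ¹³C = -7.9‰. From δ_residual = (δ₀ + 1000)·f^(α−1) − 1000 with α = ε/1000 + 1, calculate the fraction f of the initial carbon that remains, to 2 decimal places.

0.62

α − 1 = ε/1000 = -0.0088
(δ_res + 1000)/(δ₀ + 1000) = (-7.9 + 1000)/(-12.1 + 1000) = 992.1/987.9 = 1.004251
f = 1.004251^(1/-0.0088) = exp(ln(1.004251)/-0.0088) = exp(0.00424/-0.0088)
f = exp(-0.4821) = 0.6175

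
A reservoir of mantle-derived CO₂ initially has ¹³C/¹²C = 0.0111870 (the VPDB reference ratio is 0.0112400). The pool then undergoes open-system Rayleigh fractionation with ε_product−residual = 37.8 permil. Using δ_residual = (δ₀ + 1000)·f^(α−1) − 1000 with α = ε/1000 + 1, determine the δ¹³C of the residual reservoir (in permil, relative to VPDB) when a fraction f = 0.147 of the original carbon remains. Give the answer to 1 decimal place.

-74.3 permil

δ₀ = (0.0111870/0.0112400 − 1)×1000 = (0.995285 − 1)×1000 = -4.715 permil
α − 1 = ε/1000 = 0.0378
f^(α−1) = 0.147^(0.0378) = 0.930089
δ_res = (-4.715 + 1000) × 0.930089 − 1000 = 925.704 − 1000 = -74.30 permil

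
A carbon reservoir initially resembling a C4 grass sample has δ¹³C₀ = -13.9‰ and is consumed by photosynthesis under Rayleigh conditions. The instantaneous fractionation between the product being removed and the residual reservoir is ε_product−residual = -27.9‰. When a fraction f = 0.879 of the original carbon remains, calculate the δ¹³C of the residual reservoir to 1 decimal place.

Rayleigh residual: δ_res = (δ₀ + 1000)·f^(α−1) − 1000
α = ε/1000 + 1 = 0.97210, so α − 1 = -0.02790
f^(α−1) = 0.879^(-0.02790) = 1.003605
δ_res = (-13.9 + 1000) × 1.003605 − 1000 = 989.655 − 1000 = -10.35‰

-10.3‰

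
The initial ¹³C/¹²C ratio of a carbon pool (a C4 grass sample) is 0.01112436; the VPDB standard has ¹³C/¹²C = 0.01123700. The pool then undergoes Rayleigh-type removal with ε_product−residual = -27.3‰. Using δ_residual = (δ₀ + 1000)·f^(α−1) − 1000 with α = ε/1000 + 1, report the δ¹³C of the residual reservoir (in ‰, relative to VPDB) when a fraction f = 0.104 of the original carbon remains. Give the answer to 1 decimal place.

δ₀ = (0.01112436/0.01123700 − 1)×1000 = (0.989976 − 1)×1000 = -10.024‰
α − 1 = ε/1000 = -0.0273
f^(α−1) = 0.104^(-0.0273) = 1.063739
δ_res = (-10.024 + 1000) × 1.063739 − 1000 = 1053.076 − 1000 = 53.08‰

53.1‰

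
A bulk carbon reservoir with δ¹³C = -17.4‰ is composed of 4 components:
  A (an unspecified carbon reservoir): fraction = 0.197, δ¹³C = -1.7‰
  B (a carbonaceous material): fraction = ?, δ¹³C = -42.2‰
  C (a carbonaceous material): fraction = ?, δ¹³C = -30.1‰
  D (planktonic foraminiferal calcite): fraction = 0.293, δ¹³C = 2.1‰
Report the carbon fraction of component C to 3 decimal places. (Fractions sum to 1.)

Let f_C and f_B be the unknown fractions; fractions sum to 1 so f_C + f_B = 0.510.
Mass balance: Σ fᵢ·δᵢ = δ_bulk ⇒ f_C·(-30.1) + f_B·(-42.2) = -17.4 − (0.280) = -17.680
Substitute f_B = 0.510 − f_C:
f_C·(-30.1 − -42.2) = -17.680 − 0.510×(-42.2) = 3.842
f_C = 3.842 / 12.1 = 0.3175

0.317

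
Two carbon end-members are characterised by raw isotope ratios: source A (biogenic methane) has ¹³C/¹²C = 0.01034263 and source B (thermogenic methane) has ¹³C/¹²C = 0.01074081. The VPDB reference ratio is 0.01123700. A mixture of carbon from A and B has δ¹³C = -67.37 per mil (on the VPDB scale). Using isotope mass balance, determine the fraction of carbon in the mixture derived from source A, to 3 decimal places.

0.655

δ_A = (0.01034263/0.01123700 − 1)×1000 = (0.920408 − 1)×1000 = -79.592 per mil
δ_B = (0.01074081/0.01123700 − 1)×1000 = (0.955843 − 1)×1000 = -44.157 per mil
f_A = (δ_mix − δ_B)/(δ_A − δ_B) = (-67.37 − (-44.157))/(-79.592 − (-44.157))
f_A = -23.213 / -35.435 = 0.6551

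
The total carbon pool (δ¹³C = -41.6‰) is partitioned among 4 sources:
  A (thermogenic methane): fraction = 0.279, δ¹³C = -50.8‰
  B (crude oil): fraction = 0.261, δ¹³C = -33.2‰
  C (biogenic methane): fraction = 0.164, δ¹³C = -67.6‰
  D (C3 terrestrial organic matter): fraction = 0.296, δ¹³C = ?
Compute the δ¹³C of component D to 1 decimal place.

-25.9‰

Isotope mass balance: δ_bulk = Σ fᵢ·δᵢ.
-41.6 = 0.279×(-50.8) + 0.261×(-33.2) + 0.164×(-67.6) + 0.296×δ_D
0.296·δ_D = -41.6 − (-33.925) = -7.675
δ_D = -7.675 / 0.296 = -25.93‰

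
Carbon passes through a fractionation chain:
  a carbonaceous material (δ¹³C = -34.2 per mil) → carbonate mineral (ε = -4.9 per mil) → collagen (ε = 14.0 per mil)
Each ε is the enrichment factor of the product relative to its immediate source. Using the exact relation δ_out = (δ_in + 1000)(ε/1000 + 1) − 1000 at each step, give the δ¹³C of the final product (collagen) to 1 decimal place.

-25.5 per mil

step 1: δ = (-34.20 + 1000)·(-4.9/1000 + 1) − 1000 = -38.93 per mil
step 2: δ = (-38.93 + 1000)·(14.0/1000 + 1) − 1000 = -25.48 per mil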